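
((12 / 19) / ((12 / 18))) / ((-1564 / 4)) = -0.00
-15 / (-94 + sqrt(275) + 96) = 30 / 271 - 75 * sqrt(11) / 271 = -0.81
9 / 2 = 4.50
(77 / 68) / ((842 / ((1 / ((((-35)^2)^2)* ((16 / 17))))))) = 11 / 11552240000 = 0.00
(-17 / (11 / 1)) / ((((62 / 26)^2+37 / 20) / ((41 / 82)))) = -28730 / 280203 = -0.10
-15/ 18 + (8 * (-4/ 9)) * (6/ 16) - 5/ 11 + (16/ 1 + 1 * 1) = 949/ 66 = 14.38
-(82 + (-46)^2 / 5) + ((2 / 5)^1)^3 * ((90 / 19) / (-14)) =-1679862 / 3325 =-505.22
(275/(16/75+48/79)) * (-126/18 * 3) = -34216875/4864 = -7034.72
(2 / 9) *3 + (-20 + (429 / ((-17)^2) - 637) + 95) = -485389 / 867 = -559.85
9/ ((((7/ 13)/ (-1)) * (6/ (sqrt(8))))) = -39 * sqrt(2)/ 7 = -7.88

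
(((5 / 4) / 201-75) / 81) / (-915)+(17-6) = 131106671 / 11917692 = 11.00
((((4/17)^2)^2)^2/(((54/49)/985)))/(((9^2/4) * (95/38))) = 2530476032/15255981523467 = 0.00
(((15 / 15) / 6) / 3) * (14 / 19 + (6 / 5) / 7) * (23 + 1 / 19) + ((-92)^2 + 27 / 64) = 20536832203 / 2425920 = 8465.59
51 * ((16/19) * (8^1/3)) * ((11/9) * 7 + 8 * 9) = 1577600/171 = 9225.73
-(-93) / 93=1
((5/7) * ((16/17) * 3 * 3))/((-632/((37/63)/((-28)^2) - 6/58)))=0.00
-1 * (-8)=8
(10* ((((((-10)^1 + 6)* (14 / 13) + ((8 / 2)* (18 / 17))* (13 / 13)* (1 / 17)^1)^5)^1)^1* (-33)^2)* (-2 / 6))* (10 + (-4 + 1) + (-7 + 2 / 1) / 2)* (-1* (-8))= 107714344351285783025418240 / 748524423279410557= 143902244.20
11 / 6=1.83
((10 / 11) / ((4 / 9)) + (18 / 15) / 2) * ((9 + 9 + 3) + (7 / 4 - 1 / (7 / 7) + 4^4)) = 29391 / 40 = 734.78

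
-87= -87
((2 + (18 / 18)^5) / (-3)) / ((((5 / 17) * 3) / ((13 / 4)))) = -221 / 60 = -3.68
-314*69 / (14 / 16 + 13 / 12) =-519984 / 47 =-11063.49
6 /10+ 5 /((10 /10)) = 28 /5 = 5.60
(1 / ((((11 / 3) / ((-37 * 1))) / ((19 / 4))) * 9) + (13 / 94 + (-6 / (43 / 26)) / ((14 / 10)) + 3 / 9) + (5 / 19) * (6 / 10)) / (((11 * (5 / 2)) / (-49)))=1809981271 / 139388370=12.99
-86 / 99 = -0.87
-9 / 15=-3 / 5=-0.60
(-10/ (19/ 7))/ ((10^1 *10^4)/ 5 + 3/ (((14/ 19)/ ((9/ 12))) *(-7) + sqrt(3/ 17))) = -3643477631920/ 19778445556004843 - 35910 *sqrt(51)/ 1040970818737097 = -0.00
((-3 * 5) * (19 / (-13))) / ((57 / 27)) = 135 / 13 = 10.38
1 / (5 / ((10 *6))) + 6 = 18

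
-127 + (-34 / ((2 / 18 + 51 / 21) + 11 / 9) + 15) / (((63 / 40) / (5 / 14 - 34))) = -984597 / 3871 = -254.35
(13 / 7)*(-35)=-65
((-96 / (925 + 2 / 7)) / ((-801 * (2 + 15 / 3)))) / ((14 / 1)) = 16 / 12105513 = 0.00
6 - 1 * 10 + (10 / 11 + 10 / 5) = -12 / 11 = -1.09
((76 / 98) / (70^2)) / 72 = 19 / 8643600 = 0.00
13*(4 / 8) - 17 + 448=875 / 2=437.50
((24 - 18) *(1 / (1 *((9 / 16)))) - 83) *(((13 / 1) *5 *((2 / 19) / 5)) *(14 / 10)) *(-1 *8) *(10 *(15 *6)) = 18957120 / 19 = 997743.16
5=5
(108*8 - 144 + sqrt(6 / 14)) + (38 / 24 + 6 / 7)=sqrt(21) / 7 + 60685 / 84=723.10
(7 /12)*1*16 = 28 /3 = 9.33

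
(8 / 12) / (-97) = -2 / 291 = -0.01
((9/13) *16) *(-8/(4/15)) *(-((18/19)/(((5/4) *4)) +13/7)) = 1175904/1729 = 680.11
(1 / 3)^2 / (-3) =-1 / 27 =-0.04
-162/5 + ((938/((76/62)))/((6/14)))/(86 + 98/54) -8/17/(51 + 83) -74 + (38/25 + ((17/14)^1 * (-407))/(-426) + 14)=-530871235460263/7650441920100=-69.39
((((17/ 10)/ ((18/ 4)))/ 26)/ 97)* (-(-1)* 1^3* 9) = 17/ 12610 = 0.00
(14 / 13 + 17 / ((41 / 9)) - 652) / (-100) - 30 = -1254047 / 53300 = -23.53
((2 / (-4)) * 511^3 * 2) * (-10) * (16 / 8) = 2668656620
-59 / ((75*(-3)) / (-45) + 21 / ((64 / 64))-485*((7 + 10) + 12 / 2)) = 59 / 11129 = 0.01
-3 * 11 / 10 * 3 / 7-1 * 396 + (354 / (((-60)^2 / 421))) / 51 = -84952267 / 214200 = -396.60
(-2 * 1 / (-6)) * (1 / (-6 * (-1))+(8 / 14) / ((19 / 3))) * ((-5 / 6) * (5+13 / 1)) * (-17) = 17425 / 798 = 21.84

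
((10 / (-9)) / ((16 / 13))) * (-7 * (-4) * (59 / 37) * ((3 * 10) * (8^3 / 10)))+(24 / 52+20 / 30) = -89338532 / 1443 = -61911.66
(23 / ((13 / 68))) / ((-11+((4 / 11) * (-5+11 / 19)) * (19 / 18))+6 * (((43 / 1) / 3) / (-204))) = -1754808 / 191347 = -9.17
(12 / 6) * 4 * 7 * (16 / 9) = 896 / 9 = 99.56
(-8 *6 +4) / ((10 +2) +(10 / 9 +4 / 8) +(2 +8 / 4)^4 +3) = -0.16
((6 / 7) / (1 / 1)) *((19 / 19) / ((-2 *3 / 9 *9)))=-1 / 7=-0.14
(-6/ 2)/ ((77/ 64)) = -192/ 77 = -2.49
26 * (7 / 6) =91 / 3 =30.33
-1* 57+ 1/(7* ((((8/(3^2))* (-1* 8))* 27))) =-76609/1344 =-57.00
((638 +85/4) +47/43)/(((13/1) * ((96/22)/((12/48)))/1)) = 1249369/429312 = 2.91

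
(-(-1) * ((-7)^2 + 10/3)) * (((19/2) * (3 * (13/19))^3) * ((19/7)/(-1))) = -3104361/266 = -11670.53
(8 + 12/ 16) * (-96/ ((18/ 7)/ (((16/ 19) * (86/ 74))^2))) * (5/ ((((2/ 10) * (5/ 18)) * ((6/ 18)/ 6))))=-250493644800/ 494209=-506857.72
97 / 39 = 2.49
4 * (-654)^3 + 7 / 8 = -8951240441 / 8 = -1118905055.12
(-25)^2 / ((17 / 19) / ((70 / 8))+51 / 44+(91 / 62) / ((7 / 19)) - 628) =-566912500 / 564875953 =-1.00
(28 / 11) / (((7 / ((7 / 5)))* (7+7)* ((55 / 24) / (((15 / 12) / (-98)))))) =-6 / 29645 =-0.00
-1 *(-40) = 40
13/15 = 0.87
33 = 33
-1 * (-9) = 9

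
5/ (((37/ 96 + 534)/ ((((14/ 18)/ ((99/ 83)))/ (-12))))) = -23240/ 45709191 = -0.00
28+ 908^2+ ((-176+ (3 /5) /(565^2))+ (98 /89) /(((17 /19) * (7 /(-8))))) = 1990667914582039 /2414937125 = 824314.59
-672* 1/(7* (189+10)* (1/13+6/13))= -1248/1393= -0.90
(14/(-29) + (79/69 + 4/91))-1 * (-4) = 856943/182091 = 4.71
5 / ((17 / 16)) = 80 / 17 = 4.71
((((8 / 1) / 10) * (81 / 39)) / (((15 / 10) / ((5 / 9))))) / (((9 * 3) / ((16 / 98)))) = 64 / 17199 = 0.00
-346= -346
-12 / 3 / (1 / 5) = -20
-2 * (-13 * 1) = 26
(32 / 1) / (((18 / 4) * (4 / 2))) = 32 / 9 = 3.56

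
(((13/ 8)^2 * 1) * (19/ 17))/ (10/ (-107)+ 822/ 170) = 1717885/ 2760128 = 0.62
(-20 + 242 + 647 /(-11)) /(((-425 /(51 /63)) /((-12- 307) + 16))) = 36259 /385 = 94.18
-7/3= -2.33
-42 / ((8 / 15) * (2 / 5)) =-1575 / 8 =-196.88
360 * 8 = 2880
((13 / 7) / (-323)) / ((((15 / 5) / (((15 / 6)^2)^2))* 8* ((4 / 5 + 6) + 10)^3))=-0.00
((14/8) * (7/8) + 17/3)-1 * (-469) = 45715/96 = 476.20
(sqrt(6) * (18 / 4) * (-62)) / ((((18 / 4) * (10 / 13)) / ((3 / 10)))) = -1209 * sqrt(6) / 50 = -59.23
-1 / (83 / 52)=-0.63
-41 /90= -0.46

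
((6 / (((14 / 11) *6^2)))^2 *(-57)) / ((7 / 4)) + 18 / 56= -244 / 1029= -0.24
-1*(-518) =518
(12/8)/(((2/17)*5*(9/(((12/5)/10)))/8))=68/125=0.54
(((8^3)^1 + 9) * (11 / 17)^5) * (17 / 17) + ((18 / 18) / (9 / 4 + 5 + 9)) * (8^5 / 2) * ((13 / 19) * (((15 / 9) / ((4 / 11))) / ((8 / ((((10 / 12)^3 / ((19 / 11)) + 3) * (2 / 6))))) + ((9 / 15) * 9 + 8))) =30336674605963753 / 3113852890275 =9742.49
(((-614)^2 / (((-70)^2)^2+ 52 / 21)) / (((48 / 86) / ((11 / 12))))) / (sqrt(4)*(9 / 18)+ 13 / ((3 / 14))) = 0.00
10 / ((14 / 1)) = 5 / 7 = 0.71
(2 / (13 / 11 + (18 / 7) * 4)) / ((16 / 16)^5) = 154 / 883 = 0.17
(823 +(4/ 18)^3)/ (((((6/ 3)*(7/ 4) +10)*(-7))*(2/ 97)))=-58197575/ 137781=-422.39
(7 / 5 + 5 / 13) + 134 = 8826 / 65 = 135.78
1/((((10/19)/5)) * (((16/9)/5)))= 26.72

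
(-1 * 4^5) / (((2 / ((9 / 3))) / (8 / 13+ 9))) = -192000 / 13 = -14769.23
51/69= 17/23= 0.74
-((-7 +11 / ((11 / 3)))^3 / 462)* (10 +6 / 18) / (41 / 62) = 2.16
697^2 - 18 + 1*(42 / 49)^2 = 23803795 / 49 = 485791.73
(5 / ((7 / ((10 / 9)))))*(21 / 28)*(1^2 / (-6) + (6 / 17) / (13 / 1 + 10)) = -8875 / 98532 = -0.09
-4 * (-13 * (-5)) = -260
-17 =-17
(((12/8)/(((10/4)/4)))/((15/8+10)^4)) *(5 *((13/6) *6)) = 638976/81450625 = 0.01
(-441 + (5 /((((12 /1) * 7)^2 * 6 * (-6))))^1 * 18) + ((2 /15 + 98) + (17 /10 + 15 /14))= -4799429 /14112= -340.10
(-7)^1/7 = -1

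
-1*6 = -6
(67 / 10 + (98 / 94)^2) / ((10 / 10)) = 172013 / 22090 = 7.79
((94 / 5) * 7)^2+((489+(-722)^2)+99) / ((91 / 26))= 29124348 / 175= 166424.85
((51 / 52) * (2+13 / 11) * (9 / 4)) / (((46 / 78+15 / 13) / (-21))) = -59535 / 704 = -84.57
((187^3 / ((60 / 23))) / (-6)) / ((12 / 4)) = -150401669 / 1080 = -139260.80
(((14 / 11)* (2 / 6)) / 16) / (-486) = -7 / 128304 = -0.00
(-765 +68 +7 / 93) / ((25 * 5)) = -64814 / 11625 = -5.58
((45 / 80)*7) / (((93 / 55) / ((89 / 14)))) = 14685 / 992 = 14.80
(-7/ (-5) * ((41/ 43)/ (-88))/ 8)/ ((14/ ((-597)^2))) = -14612769/ 302720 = -48.27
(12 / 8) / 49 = 3 / 98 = 0.03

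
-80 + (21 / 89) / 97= -690619 / 8633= -80.00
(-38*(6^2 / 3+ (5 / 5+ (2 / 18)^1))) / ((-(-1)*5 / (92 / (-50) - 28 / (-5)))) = -421496 / 1125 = -374.66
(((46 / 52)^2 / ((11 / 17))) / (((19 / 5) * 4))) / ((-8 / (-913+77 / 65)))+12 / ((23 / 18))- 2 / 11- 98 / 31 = 158370607689 / 10476491168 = 15.12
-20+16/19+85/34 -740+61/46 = -330080/437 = -755.33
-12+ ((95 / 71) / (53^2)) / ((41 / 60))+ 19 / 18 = -1610766203 / 147185982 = -10.94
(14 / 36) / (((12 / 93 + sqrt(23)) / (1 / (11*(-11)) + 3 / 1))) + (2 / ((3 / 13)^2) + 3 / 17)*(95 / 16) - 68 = 1217587*sqrt(23) / 24052743 + 113420564149 / 726927344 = 156.27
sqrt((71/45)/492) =sqrt(43665)/3690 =0.06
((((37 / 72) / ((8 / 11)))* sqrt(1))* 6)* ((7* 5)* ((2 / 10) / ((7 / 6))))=407 / 16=25.44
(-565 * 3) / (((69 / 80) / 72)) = -3254400 / 23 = -141495.65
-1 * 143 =-143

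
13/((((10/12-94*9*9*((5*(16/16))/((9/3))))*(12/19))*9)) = -0.00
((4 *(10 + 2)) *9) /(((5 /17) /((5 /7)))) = 7344 /7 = 1049.14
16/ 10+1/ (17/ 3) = 151/ 85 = 1.78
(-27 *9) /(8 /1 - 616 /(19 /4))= 4617 /2312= 2.00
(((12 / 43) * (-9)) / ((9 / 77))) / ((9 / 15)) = -1540 / 43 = -35.81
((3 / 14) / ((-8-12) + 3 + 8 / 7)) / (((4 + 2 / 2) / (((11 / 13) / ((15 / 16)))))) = -88 / 36075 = -0.00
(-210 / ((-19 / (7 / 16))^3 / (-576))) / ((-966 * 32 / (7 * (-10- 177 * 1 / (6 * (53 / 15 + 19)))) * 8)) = -826004025 / 1747250905088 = -0.00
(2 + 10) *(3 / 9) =4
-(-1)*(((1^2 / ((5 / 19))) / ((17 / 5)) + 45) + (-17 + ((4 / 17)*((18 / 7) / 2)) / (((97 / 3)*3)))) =19773 / 679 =29.12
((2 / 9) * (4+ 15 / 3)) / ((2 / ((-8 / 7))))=-8 / 7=-1.14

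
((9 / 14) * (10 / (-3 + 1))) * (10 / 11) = -225 / 77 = -2.92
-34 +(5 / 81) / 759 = -2090281 / 61479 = -34.00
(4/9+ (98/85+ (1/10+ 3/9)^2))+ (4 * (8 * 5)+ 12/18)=2485513/15300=162.45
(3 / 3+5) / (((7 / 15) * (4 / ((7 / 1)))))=45 / 2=22.50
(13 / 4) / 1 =13 / 4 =3.25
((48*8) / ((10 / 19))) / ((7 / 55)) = 40128 / 7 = 5732.57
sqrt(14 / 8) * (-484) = -242 * sqrt(7) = -640.27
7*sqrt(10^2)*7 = 490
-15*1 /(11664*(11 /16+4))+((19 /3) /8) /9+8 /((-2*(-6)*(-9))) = 397 /29160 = 0.01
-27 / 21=-9 / 7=-1.29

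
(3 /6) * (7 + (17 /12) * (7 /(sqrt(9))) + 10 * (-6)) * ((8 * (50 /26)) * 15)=-5733.97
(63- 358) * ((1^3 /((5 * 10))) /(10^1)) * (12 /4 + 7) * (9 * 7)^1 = -3717 /10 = -371.70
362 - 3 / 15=1809 / 5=361.80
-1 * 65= -65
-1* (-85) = 85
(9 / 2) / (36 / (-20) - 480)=-15 / 1606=-0.01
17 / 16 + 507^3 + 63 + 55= 2085183393 / 16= 130323962.06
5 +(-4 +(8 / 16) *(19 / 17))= 53 / 34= 1.56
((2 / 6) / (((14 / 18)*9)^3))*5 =5 / 1029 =0.00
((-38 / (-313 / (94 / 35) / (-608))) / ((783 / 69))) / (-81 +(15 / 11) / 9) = 5972384 / 27639465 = 0.22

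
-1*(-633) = 633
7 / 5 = 1.40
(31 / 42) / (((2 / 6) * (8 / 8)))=31 / 14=2.21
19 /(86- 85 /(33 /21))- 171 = -59812 /351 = -170.40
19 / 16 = 1.19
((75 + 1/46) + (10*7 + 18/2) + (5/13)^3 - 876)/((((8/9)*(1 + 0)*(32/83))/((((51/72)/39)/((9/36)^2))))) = -102944890787/168167168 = -612.16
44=44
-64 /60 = -16 /15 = -1.07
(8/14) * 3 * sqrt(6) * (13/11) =156 * sqrt(6)/77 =4.96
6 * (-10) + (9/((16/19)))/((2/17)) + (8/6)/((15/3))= 31.11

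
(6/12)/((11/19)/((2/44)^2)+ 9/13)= 247/138766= 0.00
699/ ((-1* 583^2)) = -699/ 339889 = -0.00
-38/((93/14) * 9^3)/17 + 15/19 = 17278127/21898431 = 0.79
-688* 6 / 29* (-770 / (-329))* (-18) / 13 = 8173440 / 17719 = 461.28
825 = 825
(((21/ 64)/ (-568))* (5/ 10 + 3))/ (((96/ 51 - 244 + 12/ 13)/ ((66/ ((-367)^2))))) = 357357/ 86995939733504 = 0.00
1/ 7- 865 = -6054/ 7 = -864.86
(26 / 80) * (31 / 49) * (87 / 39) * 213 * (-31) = -5936097 / 1960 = -3028.62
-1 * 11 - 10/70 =-78/7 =-11.14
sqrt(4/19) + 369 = 2* sqrt(19)/19 + 369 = 369.46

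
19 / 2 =9.50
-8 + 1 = -7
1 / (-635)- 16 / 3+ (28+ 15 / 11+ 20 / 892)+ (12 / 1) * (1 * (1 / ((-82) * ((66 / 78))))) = 23.88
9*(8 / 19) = 72 / 19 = 3.79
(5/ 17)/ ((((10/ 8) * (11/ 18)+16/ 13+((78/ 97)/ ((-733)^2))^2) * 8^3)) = 1588968300303007065/ 5517375987240891544256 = 0.00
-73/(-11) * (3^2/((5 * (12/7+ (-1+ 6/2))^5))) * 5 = 11042199/130695136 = 0.08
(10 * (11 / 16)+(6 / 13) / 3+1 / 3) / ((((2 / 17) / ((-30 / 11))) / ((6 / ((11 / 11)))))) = -585735 / 572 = -1024.01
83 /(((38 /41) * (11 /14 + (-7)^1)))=-23821 /1653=-14.41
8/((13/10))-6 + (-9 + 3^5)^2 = 711830/13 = 54756.15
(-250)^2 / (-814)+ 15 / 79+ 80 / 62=-75055875 / 996743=-75.30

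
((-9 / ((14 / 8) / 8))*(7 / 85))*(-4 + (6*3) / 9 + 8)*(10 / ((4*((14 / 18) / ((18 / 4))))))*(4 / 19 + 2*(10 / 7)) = -839808 / 931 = -902.05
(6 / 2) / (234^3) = 1 / 4270968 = 0.00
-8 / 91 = -0.09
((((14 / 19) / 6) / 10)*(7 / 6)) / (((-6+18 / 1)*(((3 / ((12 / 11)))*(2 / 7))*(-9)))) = -343 / 2031480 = -0.00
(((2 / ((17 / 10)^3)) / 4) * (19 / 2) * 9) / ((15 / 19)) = 54150 / 4913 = 11.02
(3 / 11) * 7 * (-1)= -21 / 11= -1.91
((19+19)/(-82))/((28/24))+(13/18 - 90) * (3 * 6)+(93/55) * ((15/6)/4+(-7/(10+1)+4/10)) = -11159452439/6945400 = -1606.74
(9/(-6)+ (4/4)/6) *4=-16/3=-5.33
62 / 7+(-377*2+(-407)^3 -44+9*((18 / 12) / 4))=-3775516011 / 56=-67419928.77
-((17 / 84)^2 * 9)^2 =-83521 / 614656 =-0.14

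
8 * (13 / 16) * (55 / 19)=715 / 38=18.82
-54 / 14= -27 / 7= -3.86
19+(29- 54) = -6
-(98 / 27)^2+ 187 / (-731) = -420991 / 31347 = -13.43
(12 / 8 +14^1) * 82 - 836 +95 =530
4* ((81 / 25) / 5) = 324 / 125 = 2.59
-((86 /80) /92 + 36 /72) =-1883 /3680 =-0.51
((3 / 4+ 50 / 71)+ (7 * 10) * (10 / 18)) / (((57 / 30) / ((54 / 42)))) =73655 / 2698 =27.30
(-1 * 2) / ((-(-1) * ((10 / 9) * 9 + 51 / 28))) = -56 / 331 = -0.17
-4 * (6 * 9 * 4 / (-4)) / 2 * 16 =1728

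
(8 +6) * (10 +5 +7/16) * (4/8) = 1729/16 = 108.06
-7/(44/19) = -133/44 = -3.02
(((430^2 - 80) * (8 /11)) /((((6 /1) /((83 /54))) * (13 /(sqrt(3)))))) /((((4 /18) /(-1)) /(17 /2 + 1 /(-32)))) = -1039289065 * sqrt(3) /10296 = -174835.03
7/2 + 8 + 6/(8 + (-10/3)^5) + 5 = 808233/49028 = 16.49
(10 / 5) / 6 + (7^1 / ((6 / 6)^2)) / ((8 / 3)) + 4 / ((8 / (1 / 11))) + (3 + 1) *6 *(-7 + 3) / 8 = -2375 / 264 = -9.00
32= 32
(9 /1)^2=81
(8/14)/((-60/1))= -1/105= -0.01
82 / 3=27.33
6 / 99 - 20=-658 / 33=-19.94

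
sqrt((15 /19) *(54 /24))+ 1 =1+ 3 *sqrt(285) /38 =2.33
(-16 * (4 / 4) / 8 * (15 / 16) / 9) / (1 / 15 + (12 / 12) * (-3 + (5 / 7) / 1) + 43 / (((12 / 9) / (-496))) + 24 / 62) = 5425 / 416583544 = 0.00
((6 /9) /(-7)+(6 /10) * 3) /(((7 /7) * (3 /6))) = 358 /105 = 3.41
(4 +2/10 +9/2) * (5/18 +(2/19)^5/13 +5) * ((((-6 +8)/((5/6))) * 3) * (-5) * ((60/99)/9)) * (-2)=709452019112/3186739413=222.63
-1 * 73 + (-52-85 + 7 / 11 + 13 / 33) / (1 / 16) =-74201 / 33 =-2248.52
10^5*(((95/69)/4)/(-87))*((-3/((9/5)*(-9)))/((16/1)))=-1484375/324162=-4.58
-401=-401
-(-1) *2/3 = 2/3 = 0.67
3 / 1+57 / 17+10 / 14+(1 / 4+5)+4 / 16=2991 / 238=12.57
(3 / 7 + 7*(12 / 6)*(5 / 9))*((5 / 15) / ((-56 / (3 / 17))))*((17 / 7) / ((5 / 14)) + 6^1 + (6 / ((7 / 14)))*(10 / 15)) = -0.18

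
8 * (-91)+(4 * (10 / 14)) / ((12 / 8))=-15248 / 21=-726.10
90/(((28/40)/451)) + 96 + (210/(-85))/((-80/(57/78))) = 7188195753/123760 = 58081.74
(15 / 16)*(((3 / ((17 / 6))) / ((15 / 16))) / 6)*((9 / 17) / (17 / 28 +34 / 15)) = 11340 / 348823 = 0.03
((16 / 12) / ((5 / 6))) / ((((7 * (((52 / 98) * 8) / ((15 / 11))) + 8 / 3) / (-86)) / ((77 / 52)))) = -23177 / 2782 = -8.33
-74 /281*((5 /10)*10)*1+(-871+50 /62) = -7591726 /8711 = -871.51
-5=-5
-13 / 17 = -0.76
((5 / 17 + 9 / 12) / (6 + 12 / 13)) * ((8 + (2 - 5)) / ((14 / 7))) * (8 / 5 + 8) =923 / 255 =3.62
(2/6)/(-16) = -1/48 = -0.02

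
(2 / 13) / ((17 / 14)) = 28 / 221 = 0.13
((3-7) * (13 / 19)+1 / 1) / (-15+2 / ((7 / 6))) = 77 / 589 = 0.13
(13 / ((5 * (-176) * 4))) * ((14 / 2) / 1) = -91 / 3520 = -0.03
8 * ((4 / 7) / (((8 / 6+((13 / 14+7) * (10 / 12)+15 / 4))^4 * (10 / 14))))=99574272 / 290600242805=0.00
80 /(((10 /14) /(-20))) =-2240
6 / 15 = 2 / 5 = 0.40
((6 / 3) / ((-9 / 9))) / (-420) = 1 / 210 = 0.00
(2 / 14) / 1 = 1 / 7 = 0.14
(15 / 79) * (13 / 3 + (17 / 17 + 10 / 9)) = 290 / 237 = 1.22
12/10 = 6/5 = 1.20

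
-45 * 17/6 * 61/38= -15555/76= -204.67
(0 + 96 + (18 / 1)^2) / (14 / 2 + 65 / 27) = 44.65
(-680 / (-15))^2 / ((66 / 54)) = 18496 / 11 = 1681.45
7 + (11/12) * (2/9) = 389/54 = 7.20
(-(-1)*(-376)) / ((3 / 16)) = -6016 / 3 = -2005.33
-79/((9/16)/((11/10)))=-6952/45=-154.49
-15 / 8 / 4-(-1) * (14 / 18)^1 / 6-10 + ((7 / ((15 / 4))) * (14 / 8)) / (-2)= -51721 / 4320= -11.97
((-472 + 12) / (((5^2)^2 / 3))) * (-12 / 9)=368 / 125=2.94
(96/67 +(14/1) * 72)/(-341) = -67632/22847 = -2.96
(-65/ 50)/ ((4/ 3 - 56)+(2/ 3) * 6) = 39/ 1520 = 0.03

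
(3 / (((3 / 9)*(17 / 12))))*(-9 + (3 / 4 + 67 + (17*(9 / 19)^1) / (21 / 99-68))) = 269136243 / 722551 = 372.48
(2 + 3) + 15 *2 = 35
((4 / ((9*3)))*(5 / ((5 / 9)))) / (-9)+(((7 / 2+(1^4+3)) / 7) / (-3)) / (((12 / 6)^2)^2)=-0.17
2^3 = 8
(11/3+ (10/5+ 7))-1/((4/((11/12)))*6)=3637/288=12.63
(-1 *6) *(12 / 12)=-6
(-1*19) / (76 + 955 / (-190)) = -0.27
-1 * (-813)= 813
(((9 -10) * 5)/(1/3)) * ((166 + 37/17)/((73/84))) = -3602340/1241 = -2902.77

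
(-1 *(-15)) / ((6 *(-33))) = -5 / 66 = -0.08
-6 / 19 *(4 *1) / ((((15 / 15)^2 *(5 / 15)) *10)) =-36 / 95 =-0.38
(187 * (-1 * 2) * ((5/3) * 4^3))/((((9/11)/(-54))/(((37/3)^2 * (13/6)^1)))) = 23429394560/27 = 867755354.07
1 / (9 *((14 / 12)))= 2 / 21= 0.10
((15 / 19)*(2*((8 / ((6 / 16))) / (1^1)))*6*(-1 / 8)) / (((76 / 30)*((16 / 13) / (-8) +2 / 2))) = -46800 / 3971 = -11.79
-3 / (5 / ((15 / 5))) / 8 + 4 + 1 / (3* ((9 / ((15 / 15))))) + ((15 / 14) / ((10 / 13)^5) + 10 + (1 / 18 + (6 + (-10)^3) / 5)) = -1368014267 / 7560000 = -180.95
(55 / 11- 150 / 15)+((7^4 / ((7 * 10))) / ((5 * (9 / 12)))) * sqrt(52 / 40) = -5+343 * sqrt(130) / 375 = 5.43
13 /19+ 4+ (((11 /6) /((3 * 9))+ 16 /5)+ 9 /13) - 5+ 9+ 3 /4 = 5359643 /400140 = 13.39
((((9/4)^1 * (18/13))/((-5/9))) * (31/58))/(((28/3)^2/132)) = -6711903/1477840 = -4.54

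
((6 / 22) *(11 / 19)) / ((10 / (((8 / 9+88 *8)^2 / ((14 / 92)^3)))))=1958708680448 / 879795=2226323.95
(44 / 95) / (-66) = -2 / 285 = -0.01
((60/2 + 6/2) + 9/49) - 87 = -2637/49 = -53.82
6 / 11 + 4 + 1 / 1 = 61 / 11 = 5.55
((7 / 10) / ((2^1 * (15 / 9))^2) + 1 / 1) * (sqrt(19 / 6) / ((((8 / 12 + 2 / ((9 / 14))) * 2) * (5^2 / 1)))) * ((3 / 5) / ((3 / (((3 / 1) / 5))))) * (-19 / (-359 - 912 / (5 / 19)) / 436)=181773 * sqrt(114) / 141739676000000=0.00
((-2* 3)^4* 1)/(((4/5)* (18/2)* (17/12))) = 127.06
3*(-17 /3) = -17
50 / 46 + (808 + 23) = 19138 / 23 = 832.09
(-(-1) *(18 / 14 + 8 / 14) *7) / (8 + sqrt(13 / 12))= 1.44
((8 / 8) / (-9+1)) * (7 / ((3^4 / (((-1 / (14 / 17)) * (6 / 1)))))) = 17 / 216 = 0.08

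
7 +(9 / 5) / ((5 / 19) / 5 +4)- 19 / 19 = 2481 / 385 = 6.44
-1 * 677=-677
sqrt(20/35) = 2*sqrt(7)/7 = 0.76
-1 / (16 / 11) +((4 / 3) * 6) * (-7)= -907 / 16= -56.69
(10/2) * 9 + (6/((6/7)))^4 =2446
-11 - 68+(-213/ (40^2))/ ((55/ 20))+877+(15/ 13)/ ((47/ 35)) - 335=1246909057/ 2688400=463.81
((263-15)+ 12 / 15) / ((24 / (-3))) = -311 / 10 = -31.10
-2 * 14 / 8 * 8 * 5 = -140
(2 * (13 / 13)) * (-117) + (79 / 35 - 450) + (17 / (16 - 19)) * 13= -79318 / 105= -755.41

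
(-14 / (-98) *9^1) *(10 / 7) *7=90 / 7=12.86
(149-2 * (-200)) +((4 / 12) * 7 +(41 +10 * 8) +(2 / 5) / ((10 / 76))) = 50653 / 75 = 675.37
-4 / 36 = -0.11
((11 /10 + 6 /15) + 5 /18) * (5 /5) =1.78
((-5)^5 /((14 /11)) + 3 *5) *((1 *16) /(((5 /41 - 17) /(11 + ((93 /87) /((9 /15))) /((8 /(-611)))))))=-121935192485 /421428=-289338.14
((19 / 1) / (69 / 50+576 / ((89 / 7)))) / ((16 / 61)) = 2578775 / 1661928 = 1.55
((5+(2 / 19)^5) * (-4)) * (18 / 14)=-445698972 / 17332693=-25.71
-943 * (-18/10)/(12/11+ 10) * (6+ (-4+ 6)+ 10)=840213/305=2754.80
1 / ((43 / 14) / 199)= 2786 / 43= 64.79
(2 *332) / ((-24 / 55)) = -4565 / 3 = -1521.67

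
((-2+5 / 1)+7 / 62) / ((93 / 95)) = 18335 / 5766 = 3.18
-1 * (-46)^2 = -2116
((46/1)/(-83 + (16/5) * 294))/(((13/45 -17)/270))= -698625/806332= -0.87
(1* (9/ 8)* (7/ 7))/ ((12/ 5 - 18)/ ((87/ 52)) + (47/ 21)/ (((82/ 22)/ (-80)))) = -1123605/ 57290176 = -0.02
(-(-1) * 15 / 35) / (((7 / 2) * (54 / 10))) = 0.02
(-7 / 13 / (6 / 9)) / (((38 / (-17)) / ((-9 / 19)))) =-3213 / 18772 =-0.17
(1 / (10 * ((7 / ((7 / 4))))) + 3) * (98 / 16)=18.53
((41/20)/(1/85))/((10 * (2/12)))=2091/20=104.55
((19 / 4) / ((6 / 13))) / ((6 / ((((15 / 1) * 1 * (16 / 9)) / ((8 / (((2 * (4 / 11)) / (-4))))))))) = -1.04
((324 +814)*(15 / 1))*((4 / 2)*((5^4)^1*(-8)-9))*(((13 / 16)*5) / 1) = -2778867975 / 4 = -694716993.75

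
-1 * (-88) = 88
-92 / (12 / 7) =-161 / 3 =-53.67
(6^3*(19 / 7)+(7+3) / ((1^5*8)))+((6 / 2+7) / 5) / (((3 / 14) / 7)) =54841 / 84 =652.87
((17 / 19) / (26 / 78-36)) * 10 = -0.25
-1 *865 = -865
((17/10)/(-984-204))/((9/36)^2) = -34/1485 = -0.02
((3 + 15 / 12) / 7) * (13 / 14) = 221 / 392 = 0.56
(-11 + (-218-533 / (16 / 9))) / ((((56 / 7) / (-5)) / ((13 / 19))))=549965 / 2432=226.14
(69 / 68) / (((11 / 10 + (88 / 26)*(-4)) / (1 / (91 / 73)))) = -8395 / 128282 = -0.07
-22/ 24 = -11/ 12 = -0.92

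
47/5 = 9.40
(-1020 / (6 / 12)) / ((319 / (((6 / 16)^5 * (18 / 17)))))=-32805 / 653312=-0.05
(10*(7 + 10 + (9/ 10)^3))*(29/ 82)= 514141/ 8200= 62.70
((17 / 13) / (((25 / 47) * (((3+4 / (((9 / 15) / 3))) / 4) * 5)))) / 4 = 799 / 37375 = 0.02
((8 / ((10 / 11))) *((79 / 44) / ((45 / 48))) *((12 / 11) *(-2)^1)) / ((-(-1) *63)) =-10112 / 17325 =-0.58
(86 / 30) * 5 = 43 / 3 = 14.33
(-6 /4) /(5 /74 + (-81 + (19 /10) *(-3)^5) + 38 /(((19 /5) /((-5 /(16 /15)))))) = 2220 /872471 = 0.00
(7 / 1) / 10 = 7 / 10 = 0.70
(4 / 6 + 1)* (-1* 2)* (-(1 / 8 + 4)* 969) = 53295 / 4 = 13323.75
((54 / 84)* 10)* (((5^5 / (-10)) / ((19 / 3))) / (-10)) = 16875 / 532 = 31.72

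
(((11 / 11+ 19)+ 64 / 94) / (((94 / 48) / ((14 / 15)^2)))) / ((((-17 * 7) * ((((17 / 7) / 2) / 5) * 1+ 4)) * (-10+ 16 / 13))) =0.00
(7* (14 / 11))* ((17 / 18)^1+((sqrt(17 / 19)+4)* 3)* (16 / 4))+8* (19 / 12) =1176* sqrt(323) / 209+44423 / 99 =549.84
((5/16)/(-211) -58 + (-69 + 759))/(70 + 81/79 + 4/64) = 168556533/18959405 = 8.89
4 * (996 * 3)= 11952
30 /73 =0.41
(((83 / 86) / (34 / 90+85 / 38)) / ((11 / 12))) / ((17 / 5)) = 4257900 / 35951311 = 0.12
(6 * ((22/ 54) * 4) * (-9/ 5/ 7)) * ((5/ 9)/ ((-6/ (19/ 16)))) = 209/ 756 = 0.28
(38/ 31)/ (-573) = -38/ 17763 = -0.00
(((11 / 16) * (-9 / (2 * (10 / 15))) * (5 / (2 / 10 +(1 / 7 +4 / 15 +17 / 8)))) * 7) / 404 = -1091475 / 7423904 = -0.15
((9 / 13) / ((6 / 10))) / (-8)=-0.14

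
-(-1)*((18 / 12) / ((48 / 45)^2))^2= 1.74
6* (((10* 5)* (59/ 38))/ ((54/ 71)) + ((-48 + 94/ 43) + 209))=11702617/ 7353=1591.54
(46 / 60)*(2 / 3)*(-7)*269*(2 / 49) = -12374 / 315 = -39.28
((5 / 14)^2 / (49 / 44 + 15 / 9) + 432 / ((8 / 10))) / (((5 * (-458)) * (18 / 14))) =-647443 / 3529806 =-0.18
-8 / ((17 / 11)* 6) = -44 / 51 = -0.86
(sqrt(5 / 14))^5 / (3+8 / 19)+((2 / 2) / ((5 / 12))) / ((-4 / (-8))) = 95 * sqrt(70) / 35672+24 / 5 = 4.82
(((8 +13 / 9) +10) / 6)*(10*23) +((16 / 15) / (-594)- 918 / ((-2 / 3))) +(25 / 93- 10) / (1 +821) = 80311613113 / 37840770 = 2122.36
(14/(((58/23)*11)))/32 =161/10208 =0.02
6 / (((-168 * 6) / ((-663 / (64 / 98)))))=1547 / 256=6.04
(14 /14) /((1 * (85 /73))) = 73 /85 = 0.86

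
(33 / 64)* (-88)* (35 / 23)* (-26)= 165165 / 92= 1795.27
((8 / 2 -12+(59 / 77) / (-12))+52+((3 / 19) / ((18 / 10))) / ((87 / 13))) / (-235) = -67126861 / 358932420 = -0.19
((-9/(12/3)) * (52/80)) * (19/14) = -2223/1120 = -1.98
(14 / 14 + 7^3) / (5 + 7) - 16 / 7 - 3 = 491 / 21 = 23.38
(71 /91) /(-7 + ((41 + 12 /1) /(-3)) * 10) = -213 /50141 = -0.00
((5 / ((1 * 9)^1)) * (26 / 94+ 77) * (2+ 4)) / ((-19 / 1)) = -36320 / 2679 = -13.56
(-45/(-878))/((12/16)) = 30/439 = 0.07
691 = 691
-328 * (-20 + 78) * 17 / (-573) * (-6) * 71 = -45923936 / 191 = -240439.46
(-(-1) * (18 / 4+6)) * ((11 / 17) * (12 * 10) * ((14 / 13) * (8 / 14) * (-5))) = -554400 / 221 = -2508.60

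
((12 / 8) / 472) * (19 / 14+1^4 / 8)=249 / 52864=0.00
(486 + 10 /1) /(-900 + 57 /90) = -0.55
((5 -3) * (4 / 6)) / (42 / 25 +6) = 0.17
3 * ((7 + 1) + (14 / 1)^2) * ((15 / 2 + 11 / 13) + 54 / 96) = 283509 / 52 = 5452.10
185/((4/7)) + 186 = 2039/4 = 509.75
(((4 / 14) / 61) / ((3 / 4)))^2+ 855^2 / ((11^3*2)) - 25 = 1090377730843 / 4368238182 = 249.61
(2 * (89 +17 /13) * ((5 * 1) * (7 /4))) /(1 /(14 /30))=28763 /39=737.51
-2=-2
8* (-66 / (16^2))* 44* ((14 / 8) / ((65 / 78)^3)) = -68607 / 250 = -274.43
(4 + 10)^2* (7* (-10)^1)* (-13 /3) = 178360 /3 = 59453.33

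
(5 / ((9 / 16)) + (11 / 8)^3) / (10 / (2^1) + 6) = 52939 / 50688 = 1.04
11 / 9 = 1.22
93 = 93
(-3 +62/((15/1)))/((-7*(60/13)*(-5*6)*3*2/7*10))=221/1620000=0.00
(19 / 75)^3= 6859 / 421875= 0.02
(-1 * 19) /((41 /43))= -817 /41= -19.93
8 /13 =0.62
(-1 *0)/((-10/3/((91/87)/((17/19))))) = 0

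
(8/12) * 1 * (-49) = -98/3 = -32.67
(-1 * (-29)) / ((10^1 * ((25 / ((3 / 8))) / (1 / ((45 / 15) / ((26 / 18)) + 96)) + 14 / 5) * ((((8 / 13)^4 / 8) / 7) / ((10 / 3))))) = 376862395 / 653079552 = 0.58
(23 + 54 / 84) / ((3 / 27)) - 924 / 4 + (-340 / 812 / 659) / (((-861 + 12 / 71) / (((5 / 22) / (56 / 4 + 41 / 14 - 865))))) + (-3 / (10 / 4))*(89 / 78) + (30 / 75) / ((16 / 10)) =-5367784184117465549 / 277641379344469140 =-19.33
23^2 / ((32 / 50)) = 13225 / 16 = 826.56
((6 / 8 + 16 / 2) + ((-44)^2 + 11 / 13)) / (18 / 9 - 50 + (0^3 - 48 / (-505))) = -7298765 / 179712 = -40.61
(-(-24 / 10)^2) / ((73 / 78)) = -11232 / 1825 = -6.15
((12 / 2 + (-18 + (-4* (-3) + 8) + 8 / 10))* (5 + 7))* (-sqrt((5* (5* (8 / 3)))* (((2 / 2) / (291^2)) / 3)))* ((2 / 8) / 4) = -22* sqrt(2) / 291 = -0.11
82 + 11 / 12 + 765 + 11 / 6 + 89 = 3755 / 4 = 938.75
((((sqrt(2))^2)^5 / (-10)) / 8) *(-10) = 4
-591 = -591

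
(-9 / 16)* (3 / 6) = -9 / 32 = -0.28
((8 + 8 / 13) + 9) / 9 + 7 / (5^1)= 1964 / 585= 3.36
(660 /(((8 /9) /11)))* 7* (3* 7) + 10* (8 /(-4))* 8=2400925 /2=1200462.50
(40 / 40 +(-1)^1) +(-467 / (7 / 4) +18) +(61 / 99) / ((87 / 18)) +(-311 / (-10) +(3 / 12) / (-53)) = -1545408661 / 7100940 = -217.63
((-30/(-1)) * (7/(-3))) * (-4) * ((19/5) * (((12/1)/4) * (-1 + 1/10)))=-14364/5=-2872.80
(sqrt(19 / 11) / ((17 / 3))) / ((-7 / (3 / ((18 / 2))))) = -sqrt(209) / 1309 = -0.01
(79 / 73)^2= 6241 / 5329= 1.17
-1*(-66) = 66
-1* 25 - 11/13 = -336/13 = -25.85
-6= -6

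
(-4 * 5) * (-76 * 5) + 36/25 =190036/25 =7601.44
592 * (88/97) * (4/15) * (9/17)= 75.82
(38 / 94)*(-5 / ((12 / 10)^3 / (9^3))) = -320625 / 376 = -852.73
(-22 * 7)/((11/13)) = -182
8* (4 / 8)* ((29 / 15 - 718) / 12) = -10741 / 45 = -238.69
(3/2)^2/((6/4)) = 3/2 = 1.50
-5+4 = -1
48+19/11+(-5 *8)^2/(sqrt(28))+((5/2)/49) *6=26968/539+800 *sqrt(7)/7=352.40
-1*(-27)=27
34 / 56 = 17 / 28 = 0.61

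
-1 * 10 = -10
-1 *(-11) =11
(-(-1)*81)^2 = 6561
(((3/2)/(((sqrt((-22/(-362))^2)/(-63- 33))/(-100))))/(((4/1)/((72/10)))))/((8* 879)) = 195480/3223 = 60.65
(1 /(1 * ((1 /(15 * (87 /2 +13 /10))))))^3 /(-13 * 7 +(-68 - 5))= -75866112 /41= -1850392.98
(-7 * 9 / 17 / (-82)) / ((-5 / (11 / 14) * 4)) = -99 / 55760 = -0.00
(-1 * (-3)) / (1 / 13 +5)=13 / 22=0.59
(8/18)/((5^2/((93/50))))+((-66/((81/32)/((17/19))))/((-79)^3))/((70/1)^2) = 256132849222/7745950839375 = 0.03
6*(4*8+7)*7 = 1638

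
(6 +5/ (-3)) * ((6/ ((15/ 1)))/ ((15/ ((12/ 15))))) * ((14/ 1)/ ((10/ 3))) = 728/ 1875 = 0.39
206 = 206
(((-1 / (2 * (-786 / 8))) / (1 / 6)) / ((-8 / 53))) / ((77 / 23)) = -1219 / 20174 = -0.06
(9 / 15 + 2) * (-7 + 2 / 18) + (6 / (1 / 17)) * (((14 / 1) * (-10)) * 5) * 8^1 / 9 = -63484.58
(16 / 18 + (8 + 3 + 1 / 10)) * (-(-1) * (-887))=-957073 / 90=-10634.14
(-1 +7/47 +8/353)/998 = -0.00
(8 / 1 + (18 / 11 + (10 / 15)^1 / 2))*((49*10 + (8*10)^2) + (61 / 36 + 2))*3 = 206184.13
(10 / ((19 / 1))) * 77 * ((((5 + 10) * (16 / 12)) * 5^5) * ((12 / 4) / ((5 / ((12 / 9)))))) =38500000 / 19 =2026315.79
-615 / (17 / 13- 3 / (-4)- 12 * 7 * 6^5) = 31980 / 33965461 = 0.00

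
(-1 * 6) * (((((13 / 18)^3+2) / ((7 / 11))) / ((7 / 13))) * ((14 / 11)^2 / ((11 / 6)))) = -360386 / 9801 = -36.77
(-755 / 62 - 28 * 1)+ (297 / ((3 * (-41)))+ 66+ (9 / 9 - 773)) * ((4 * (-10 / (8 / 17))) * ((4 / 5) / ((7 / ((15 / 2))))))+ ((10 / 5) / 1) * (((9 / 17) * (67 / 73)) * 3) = 1138915165595 / 22082354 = 51575.80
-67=-67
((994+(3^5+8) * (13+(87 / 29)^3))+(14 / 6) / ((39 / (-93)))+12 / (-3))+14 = 430499 / 39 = 11038.44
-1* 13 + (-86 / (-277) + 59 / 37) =-113712 / 10249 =-11.09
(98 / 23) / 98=1 / 23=0.04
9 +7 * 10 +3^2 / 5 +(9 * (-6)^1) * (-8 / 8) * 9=2834 / 5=566.80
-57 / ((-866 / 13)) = 0.86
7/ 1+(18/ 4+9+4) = 49/ 2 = 24.50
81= 81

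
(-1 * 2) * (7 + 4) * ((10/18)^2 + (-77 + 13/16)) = 1669.33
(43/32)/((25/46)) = 989/400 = 2.47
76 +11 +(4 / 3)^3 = 2413 / 27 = 89.37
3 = 3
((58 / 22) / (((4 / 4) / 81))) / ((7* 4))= 2349 / 308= 7.63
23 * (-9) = -207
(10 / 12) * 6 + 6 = 11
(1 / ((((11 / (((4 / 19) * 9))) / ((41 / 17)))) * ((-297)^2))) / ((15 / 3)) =164 / 174114765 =0.00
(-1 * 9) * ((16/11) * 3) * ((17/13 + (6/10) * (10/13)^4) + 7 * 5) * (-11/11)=450569088/314171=1434.15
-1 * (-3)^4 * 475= -38475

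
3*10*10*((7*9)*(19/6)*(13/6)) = 129675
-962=-962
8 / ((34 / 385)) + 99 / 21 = 11341 / 119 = 95.30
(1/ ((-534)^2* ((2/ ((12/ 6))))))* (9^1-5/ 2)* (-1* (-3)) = 13/ 190104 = 0.00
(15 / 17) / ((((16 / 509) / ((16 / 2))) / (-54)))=-206145 / 17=-12126.18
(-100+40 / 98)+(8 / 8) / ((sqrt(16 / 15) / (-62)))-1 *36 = -6644 / 49-31 *sqrt(15) / 2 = -195.62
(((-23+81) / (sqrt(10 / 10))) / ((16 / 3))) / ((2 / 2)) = 87 / 8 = 10.88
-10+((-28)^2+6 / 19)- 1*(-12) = 14940 / 19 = 786.32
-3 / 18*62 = -31 / 3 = -10.33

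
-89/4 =-22.25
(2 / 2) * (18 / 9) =2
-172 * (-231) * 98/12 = 324478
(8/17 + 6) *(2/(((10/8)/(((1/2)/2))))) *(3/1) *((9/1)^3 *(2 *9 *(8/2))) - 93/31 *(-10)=6928926/17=407583.88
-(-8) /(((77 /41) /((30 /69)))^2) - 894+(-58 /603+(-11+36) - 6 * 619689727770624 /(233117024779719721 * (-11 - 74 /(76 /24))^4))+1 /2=-385573722815646214957319078577932451551 /444123695670898300861620727733616486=-868.17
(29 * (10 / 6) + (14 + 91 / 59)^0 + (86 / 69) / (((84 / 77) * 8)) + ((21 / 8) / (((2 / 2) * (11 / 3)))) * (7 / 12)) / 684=3635459 / 49838976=0.07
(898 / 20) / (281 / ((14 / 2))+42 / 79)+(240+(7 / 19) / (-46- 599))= 26584216849 / 110260686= 241.10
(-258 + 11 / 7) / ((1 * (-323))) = 0.79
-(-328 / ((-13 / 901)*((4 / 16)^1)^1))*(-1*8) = 9456896 / 13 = 727453.54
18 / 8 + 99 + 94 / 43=17791 / 172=103.44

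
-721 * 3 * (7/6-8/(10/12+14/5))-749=1490.07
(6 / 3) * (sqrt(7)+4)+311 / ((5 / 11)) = 2 * sqrt(7)+3461 / 5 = 697.49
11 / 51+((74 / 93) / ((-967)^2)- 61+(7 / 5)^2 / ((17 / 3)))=-744589229777 / 12319797575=-60.44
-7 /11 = -0.64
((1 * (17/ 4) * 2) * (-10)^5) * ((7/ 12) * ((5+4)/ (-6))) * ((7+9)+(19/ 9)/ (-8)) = 421334375/ 36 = 11703732.64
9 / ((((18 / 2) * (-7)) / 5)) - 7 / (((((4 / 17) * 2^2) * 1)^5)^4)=-205191968023804199471209329 / 8462480737302404222943232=-24.25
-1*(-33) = 33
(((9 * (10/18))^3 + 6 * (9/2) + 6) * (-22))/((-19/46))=159896/19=8415.58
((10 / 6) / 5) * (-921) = -307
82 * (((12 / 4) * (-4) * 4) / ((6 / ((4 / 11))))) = -2624 / 11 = -238.55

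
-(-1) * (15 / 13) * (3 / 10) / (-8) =-9 / 208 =-0.04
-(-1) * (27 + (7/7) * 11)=38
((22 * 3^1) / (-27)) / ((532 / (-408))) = 748 / 399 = 1.87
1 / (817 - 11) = 0.00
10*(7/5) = 14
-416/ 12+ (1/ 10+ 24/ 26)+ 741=275869/ 390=707.36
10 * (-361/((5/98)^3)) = -679540624/25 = -27181624.96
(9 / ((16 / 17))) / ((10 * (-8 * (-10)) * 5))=153 / 64000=0.00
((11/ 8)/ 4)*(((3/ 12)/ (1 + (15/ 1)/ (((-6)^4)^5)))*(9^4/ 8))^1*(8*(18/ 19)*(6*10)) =742130467812520427520/ 23155670120398943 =32049.62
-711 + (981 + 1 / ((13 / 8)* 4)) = 3512 / 13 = 270.15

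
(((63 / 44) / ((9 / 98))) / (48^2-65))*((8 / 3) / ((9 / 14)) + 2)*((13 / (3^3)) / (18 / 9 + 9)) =370097 / 197499951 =0.00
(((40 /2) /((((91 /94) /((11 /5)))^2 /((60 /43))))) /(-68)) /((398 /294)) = -38489616 /24584261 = -1.57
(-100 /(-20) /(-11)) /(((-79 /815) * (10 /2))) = 815 /869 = 0.94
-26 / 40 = -13 / 20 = -0.65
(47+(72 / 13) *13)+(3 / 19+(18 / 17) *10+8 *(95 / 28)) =354726 / 2261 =156.89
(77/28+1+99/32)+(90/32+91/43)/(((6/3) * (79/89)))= 9.62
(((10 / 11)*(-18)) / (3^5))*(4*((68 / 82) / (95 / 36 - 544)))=10880 / 26368617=0.00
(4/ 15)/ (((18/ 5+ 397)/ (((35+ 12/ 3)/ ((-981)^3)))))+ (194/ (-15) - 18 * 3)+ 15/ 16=-9983767886867459/ 151278760833840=-66.00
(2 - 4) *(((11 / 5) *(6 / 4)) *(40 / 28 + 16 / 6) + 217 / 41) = -53976 / 1435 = -37.61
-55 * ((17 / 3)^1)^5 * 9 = -78092135 / 27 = -2892301.30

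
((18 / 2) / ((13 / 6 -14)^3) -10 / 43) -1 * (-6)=88678336 / 15390173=5.76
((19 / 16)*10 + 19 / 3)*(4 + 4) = 437 / 3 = 145.67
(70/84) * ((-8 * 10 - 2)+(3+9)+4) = -55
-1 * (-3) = 3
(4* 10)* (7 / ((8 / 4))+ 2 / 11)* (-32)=-51840 / 11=-4712.73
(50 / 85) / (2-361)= -10 / 6103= -0.00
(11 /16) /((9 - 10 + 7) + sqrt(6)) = 11 /80 - 11 * sqrt(6) /480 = 0.08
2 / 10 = 1 / 5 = 0.20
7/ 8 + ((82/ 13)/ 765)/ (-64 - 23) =6055849/ 6921720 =0.87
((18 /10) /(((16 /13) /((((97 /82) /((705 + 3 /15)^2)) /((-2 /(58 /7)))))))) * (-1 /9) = 182845 /114181696384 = 0.00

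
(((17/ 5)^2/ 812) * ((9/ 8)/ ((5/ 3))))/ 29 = 7803/ 23548000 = 0.00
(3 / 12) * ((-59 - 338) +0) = -397 / 4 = -99.25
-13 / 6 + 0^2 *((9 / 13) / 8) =-13 / 6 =-2.17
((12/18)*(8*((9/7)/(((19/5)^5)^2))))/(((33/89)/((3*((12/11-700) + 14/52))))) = -4167932578125000/67509170564646811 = -0.06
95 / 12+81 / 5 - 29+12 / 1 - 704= -41813 / 60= -696.88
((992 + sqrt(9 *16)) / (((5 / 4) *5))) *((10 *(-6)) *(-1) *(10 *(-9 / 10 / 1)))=-433728 / 5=-86745.60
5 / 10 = 1 / 2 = 0.50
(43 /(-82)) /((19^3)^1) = -43 /562438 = -0.00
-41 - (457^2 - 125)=-208765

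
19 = 19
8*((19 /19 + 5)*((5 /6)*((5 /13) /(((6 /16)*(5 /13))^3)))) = 692224 /135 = 5127.59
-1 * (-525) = 525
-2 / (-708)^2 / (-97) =1 / 24311304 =0.00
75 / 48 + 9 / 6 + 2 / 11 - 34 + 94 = 11131 / 176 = 63.24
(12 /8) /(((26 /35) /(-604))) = -15855 /13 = -1219.62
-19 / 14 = -1.36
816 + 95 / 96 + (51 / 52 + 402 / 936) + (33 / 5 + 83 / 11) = 57145909 / 68640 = 832.55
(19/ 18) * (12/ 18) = 19/ 27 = 0.70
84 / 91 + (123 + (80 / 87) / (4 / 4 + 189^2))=2503344697 / 20200791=123.92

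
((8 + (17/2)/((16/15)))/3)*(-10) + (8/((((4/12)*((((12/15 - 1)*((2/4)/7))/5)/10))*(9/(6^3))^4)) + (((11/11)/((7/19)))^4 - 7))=-3211867718317883/115248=-27869184005.95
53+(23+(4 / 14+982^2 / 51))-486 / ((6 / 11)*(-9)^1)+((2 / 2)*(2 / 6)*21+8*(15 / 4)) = 6826054 / 357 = 19120.60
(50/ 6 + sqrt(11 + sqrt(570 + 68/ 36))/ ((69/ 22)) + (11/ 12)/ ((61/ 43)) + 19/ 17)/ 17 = 22*sqrt(99 + 3*sqrt(5147))/ 3519 + 41883/ 70516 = 0.70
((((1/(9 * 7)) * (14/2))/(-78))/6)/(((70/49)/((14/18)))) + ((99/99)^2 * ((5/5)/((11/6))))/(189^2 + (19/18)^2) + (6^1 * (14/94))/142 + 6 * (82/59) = 1219931266923152347/146184249846646440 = 8.35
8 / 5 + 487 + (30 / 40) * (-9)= 9637 / 20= 481.85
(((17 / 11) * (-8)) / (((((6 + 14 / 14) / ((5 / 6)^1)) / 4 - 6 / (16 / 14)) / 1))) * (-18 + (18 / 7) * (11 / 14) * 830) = 24567040 / 3773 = 6511.27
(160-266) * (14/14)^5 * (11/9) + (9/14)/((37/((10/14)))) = -4227511/32634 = -129.54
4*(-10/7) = -40/7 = -5.71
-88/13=-6.77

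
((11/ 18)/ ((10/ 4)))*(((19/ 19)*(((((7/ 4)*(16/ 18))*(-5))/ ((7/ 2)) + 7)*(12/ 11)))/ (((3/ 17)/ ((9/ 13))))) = 2924/ 585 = 5.00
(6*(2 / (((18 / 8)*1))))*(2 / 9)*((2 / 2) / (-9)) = -32 / 243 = -0.13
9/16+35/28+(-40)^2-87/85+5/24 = 6532069/4080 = 1601.00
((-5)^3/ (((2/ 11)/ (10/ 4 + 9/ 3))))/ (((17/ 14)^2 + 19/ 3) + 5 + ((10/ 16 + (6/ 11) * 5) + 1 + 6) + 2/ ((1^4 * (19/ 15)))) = -929370750/ 6080461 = -152.85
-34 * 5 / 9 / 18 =-85 / 81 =-1.05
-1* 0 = 0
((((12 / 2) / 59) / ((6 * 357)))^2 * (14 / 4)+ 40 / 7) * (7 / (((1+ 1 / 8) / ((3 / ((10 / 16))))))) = 23178447392 / 135811215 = 170.67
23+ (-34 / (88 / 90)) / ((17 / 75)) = -2869 / 22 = -130.41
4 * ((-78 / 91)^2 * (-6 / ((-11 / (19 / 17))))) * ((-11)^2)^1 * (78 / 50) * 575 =161976672 / 833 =194449.79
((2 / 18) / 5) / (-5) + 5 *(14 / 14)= 1124 / 225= 5.00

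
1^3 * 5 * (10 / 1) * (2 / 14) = 50 / 7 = 7.14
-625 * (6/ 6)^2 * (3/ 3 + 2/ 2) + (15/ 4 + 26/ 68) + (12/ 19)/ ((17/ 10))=-1609181/ 1292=-1245.50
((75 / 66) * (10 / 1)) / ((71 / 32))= 4000 / 781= 5.12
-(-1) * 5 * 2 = 10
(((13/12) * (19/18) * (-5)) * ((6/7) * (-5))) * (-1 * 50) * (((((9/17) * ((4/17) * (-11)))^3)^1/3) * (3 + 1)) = 4202.79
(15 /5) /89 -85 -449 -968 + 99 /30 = -1333813 /890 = -1498.67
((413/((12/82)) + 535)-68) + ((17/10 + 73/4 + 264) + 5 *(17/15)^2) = 644317/180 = 3579.54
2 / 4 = 1 / 2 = 0.50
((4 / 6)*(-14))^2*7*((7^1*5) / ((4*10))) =4802 / 9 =533.56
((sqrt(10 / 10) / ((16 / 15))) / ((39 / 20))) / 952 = 25 / 49504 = 0.00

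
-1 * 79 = -79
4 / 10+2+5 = 37 / 5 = 7.40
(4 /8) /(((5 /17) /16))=136 /5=27.20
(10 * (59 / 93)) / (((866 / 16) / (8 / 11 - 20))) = -1000640 / 442959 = -2.26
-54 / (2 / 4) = -108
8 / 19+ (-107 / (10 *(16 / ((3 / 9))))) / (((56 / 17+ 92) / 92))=760297 / 3693600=0.21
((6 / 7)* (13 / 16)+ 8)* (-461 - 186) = -315089 / 56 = -5626.59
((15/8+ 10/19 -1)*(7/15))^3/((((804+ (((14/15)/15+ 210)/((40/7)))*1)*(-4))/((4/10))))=-1104871257/33216646676480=-0.00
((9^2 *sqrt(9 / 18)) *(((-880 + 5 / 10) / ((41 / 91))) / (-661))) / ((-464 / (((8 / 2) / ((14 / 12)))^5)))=-230446674432 *sqrt(2) / 1887015529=-172.71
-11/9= -1.22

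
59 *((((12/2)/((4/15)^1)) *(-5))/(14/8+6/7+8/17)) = -631890/293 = -2156.62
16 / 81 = 0.20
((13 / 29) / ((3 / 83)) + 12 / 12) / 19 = 1166 / 1653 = 0.71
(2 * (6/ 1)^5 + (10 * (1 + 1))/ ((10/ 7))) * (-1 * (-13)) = 202358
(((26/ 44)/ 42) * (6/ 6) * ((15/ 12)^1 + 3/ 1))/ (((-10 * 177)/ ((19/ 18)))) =-4199/ 117754560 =-0.00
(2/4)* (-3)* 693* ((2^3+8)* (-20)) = 332640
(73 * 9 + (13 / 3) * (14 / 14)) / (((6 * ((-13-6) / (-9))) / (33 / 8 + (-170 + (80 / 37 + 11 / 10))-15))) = -32595508 / 3515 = -9273.26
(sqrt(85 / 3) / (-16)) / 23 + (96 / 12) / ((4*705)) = 2 / 705-sqrt(255) / 1104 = -0.01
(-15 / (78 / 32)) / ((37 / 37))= -80 / 13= -6.15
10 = 10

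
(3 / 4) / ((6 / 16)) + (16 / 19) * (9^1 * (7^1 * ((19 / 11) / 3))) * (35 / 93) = 4602 / 341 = 13.50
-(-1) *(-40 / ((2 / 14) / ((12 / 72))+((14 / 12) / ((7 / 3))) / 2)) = -1120 / 31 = -36.13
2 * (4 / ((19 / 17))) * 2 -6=158 / 19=8.32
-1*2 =-2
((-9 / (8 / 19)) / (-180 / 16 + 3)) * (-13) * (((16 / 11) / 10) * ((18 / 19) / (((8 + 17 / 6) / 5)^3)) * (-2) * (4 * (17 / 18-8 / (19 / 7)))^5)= -123550014609920000 / 4101333624531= -30124.35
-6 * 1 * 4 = -24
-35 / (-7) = 5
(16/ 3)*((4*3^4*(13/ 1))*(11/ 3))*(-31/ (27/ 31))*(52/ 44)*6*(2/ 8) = -5197088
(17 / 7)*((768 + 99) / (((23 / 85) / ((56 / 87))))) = 3340840 / 667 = 5008.76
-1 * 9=-9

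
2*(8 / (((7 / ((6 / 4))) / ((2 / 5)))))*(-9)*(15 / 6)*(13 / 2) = -1404 / 7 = -200.57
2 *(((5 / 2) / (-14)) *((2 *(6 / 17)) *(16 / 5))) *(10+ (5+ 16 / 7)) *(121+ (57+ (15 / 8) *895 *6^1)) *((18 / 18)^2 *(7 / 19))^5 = -2401529592 / 2476099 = -969.88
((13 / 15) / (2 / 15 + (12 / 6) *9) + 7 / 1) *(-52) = -24921 / 68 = -366.49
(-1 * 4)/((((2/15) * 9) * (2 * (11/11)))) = -5/3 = -1.67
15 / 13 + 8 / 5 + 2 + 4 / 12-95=-17533 / 195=-89.91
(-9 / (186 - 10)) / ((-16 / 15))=135 / 2816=0.05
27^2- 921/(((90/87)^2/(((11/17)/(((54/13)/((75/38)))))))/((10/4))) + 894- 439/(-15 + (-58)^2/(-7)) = 931694882075/968100768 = 962.39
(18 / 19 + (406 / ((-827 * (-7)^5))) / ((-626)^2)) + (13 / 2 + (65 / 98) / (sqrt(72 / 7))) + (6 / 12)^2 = 65 * sqrt(14) / 1176 + 113799986565457 / 14784271758788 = 7.90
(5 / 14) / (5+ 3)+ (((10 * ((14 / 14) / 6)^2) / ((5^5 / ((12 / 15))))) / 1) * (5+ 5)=28573 / 630000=0.05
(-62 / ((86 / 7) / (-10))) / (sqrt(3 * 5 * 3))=434 * sqrt(5) / 129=7.52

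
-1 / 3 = -0.33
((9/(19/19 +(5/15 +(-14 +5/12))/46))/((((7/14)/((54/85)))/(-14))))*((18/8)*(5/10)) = -2816856/11135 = -252.97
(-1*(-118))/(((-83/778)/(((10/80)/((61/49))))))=-1124599/10126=-111.06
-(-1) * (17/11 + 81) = 908/11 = 82.55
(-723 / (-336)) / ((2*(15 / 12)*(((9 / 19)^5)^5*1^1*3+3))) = 22431435460869717578322916077600259 / 78184256981169424871908247202628320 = 0.29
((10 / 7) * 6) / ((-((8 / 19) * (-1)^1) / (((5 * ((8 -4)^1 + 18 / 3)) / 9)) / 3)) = 2375 / 7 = 339.29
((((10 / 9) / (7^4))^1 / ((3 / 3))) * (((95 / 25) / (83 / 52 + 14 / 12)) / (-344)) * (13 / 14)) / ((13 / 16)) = -0.00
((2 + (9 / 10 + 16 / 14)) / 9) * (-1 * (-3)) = 283 / 210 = 1.35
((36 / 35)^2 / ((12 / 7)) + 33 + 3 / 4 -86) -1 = -36843 / 700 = -52.63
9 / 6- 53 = -103 / 2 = -51.50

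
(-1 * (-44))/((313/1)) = 44/313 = 0.14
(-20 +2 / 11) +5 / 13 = -2779 / 143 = -19.43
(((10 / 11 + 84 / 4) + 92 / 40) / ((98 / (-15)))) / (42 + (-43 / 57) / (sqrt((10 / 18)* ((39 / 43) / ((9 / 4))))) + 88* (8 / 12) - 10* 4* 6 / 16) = -144533113335 / 3340297511089 - 58743117* sqrt(8385) / 6680595022178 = -0.04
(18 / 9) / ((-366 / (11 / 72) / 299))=-3289 / 13176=-0.25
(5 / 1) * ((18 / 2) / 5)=9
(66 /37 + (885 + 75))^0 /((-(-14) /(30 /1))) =15 /7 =2.14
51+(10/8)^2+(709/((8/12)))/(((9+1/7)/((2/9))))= 15055/192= 78.41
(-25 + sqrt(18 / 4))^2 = 1259 / 2 - 75 * sqrt(2) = 523.43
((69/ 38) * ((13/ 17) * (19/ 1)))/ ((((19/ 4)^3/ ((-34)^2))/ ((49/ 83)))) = 95641728/ 569297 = 168.00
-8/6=-4/3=-1.33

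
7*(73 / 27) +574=16009 / 27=592.93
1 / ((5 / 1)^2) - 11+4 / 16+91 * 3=26229 / 100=262.29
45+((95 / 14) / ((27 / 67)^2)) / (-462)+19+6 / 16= 606225485 / 9430344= 64.28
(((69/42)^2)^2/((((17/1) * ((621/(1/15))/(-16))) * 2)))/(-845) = 0.00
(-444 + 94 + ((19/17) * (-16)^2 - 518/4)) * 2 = -386.76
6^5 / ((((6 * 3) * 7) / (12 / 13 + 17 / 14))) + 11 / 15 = 1267367 / 9555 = 132.64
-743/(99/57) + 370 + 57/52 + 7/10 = -55.99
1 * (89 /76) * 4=89 /19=4.68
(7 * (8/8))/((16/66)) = 231/8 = 28.88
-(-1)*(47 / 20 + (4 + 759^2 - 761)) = 11506527 / 20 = 575326.35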